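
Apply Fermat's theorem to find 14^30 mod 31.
By Fermat's Little Theorem, 14^{30} ≡ 1 mod 31 since 31 is prime and gcd(14, 31) = 1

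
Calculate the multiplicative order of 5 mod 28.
Powers of 5 mod 28: 5^1≡5, 5^2≡25, 5^3≡13, 5^4≡9, 5^5≡17, 5^6≡1. ord_28(5) = 6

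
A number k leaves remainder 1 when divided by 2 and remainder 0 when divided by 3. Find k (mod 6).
M = 2 × 3 = 6. M₁ = 3, y₁ ≡ 1 (mod 2). M₂ = 2, y₂ ≡ 2 (mod 3). k = 1×3×1 + 0×2×2 ≡ 3 (mod 6)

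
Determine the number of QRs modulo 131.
The squaring map on Z_131* is 2-to-1, so there are (130)/2 = 65 QRs.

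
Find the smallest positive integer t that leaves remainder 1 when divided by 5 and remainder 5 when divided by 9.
M = 5 × 9 = 45. M₁ = 9, y₁ ≡ 4 mod 5. M₂ = 5, y₂ ≡ 2 mod 9. t = 1×9×4 + 5×5×2 ≡ 41 mod 45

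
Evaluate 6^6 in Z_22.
By repeated squaring (mod 22): 6^{1}≡6, 6^{2}≡14, 6^{4}≡20. Then 6^{6} = 6^{4+2} ≡ 20 × 14 ≡ 16 (mod 22)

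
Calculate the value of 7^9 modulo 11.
By repeated squaring mod 11: 7^{1}≡7, 7^{2}≡5, 7^{4}≡3, 7^{8}≡9. Then 7^{9} = 7^{8+1} ≡ 9 × 7 ≡ 8 mod 11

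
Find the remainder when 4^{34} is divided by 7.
By Fermat: 4^{6} ≡ 1 mod 7. 34 = 5×6 + 4. So 4^{34} ≡ 4^{4} ≡ 4 mod 7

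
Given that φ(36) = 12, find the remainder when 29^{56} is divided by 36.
By Euler: 29^{12} ≡ 1 mod 36 since gcd(29, 36) = 1. 56 = 4×12 + 8. So 29^{56} ≡ 29^{8} ≡ 13 mod 36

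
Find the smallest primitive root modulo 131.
g = 2. Powers: [2, 4, 8, 16, 32, 64, 128, 125, 119, ...] generates all 130 non-zero residues.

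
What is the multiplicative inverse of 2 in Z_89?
Since 89 is prime, by Fermat 2^(-1) ≡ 2^{87} ≡ 45 (mod 89). Verify: 2 × 45 = 90 ≡ 1 (mod 89)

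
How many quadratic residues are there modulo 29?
Exactly half the non-zero residues mod a prime are QRs: (29-1)/2 = 14.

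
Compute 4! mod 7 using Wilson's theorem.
(6)! = (4)! × (5) × (6) ≡ -1 mod 7. So (4)! ≡ -1 × [(6)(5)]^(-1) ≡ 3 mod 7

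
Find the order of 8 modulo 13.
Powers of 8 mod 13: 8^1≡8, 8^2≡12, 8^3≡5, 8^4≡1. Order = 4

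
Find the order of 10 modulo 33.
Powers of 10 mod 33: 10^1≡10, 10^2≡1. ord_33(10) = 2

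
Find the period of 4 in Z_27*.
Powers of 4 mod 27: 4^1≡4, 4^2≡16, 4^3≡10, 4^4≡13, 4^5≡25, 4^6≡19, 4^7≡22, 4^8≡7, 4^9≡1. ord_27(4) = 9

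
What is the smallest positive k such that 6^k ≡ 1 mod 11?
Powers of 6 mod 11: 6^1≡6, 6^2≡3, 6^3≡7, 6^4≡9, 6^5≡10, 6^6≡5, 6^7≡8, 6^8≡4, 6^9≡2, 6^10≡1. ord_11(6) = 10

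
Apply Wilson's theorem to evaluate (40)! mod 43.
(42)! = (40)! × (41) × (42) ≡ -1 mod 43. So (40)! ≡ -1 × [(42)(41)]^(-1) ≡ 21 mod 43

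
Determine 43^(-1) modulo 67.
Since 67 is prime, by Fermat 43^(-1) ≡ 43^{65} ≡ 53 (mod 67). Verify: 43 × 53 = 2279 ≡ 1 (mod 67)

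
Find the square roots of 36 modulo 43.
The square roots of 36 mod 43 are 6 and 37. Verify: 6² = 36 ≡ 36 mod 43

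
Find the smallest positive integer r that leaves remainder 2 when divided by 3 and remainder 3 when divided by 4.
M = 3 × 4 = 12. M₁ = 4, y₁ ≡ 1 (mod 3). M₂ = 3, y₂ ≡ 3 (mod 4). r = 2×4×1 + 3×3×3 ≡ 11 (mod 12)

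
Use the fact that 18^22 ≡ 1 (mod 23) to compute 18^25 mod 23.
By Fermat: 18^{22} ≡ 1 (mod 23). So 18^{25} = 18^{22} · 18^{3} ≡ 18^{3} ≡ 13 (mod 23)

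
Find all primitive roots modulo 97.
There are φ(96) = 32 primitive roots mod 97: {5, 7, 10, 13, 14, 15, 17, 21, 23, 26, 29, 37, 38, 39, 40, 41, 56, 57, 58, 59, 60, 68, 71, 74, 76, 80, 82, 83, 84, 87, 90, 92}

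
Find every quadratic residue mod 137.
Squares in Z_137*: {1, 2, 4, 7, 8, 9, 11, 14, 15, 16, 17, 18, 19, 22, 25, 28, 30, 32, 34, 36, 37, 38, 39, 44, 49, 50, 56, 59, 60, 61, 63, 64, 65, 68, 69, 72, 73, 74, 76, 77, 78, 81, 87, 88, 93, 98, 99, 100, 101, 103, 105, 107, 109, 112, 115, 118, 119, 120, 121, 122, 123, 126, 128, 129, 130, 133, 135, 136}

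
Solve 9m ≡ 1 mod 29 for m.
Since 29 is prime, by Fermat 9^(-1) ≡ 9^{27} ≡ 13 mod 29. Verify: 9 × 13 = 117 ≡ 1 mod 29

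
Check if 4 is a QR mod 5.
By Euler's criterion: 4^{2} ≡ 1 (mod 5). Since this equals 1, 4 is a QR.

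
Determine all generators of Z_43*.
There are φ(42) = 12 primitive roots mod 43: {3, 5, 12, 18, 19, 20, 26, 28, 29, 30, 33, 34}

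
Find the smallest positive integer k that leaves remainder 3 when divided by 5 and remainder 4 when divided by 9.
M = 5 × 9 = 45. M₁ = 9, y₁ ≡ 4 mod 5. M₂ = 5, y₂ ≡ 2 mod 9. k = 3×9×4 + 4×5×2 ≡ 13 mod 45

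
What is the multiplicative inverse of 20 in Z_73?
Since 73 is prime, by Fermat 20^(-1) ≡ 20^{71} ≡ 11 (mod 73). Verify: 20 × 11 = 220 ≡ 1 (mod 73)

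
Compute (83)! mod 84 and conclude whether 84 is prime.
(83)! mod 84 = 0. Since 0 ≢ -1 (mod 84), 84 is not prime.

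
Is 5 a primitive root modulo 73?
ord_73(5) divides 72. For each prime q|72: 5^{36}≡72, 5^{24}≡8, none ≡ 1. So 5 has order 72 and is a primitive root mod 73.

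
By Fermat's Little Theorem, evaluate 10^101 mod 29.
By Fermat: 10^{28} ≡ 1 (mod 29). 101 = 3×28 + 17. So 10^{101} ≡ 10^{17} ≡ 15 (mod 29)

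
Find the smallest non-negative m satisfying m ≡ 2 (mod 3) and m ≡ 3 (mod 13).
M = 3 × 13 = 39. M₁ = 13, y₁ ≡ 1 (mod 3). M₂ = 3, y₂ ≡ 9 (mod 13). m = 2×13×1 + 3×3×9 ≡ 29 (mod 39)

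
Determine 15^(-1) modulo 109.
Since 109 is prime, by Fermat 15^(-1) ≡ 15^{107} ≡ 80 mod 109. Verify: 15 × 80 = 1200 ≡ 1 mod 109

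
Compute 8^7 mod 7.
Using Fermat: 8^{6} ≡ 1 mod 7. 7 ≡ 1 mod 6. So 8^{7} ≡ 8^{1} ≡ 1 mod 7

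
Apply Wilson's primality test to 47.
(46)! mod 47 = 46. Since 46 ≡ -1 mod 47, 47 is prime.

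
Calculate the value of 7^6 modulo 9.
By repeated squaring (mod 9): 7^{1}≡7, 7^{2}≡4, 7^{4}≡7. Then 7^{6} = 7^{4+2} ≡ 7 × 4 ≡ 1 (mod 9)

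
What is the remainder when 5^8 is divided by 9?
By repeated squaring mod 9: 5^{1}≡5, 5^{2}≡7, 5^{4}≡4, 5^{8}≡7. So 5^{8} ≡ 7 mod 9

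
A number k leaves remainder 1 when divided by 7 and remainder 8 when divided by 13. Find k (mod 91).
M = 7 × 13 = 91. M₁ = 13, y₁ ≡ 6 (mod 7). M₂ = 7, y₂ ≡ 2 (mod 13). k = 1×13×6 + 8×7×2 ≡ 8 (mod 91)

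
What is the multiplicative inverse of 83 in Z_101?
Since 101 is prime, by Fermat 83^(-1) ≡ 83^{99} ≡ 28 (mod 101). Verify: 83 × 28 = 2324 ≡ 1 (mod 101)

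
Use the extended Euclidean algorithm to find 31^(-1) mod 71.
Extended GCD: 31(-16) + 71(7) = 1. So 31^(-1) ≡ -16 ≡ 55 mod 71. Verify: 31 × 55 = 1705 ≡ 1 mod 71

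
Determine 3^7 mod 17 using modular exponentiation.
By repeated squaring (mod 17): 3^{1}≡3, 3^{2}≡9, 3^{4}≡13. Then 3^{7} = 3^{4+2+1} ≡ 13 × 9 × 3 ≡ 11 (mod 17)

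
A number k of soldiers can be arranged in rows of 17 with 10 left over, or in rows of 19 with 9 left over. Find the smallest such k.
M = 17 × 19 = 323. M₁ = 19, y₁ ≡ 9 mod 17. M₂ = 17, y₂ ≡ 9 mod 19. k = 10×19×9 + 9×17×9 ≡ 180 mod 323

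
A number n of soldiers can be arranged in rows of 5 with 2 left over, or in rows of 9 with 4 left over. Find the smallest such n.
M = 5 × 9 = 45. M₁ = 9, y₁ ≡ 4 mod 5. M₂ = 5, y₂ ≡ 2 mod 9. n = 2×9×4 + 4×5×2 ≡ 22 mod 45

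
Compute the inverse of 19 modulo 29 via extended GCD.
Extended GCD: 19(-3) + 29(2) = 1. So 19^(-1) ≡ -3 ≡ 26 mod 29. Verify: 19 × 26 = 494 ≡ 1 mod 29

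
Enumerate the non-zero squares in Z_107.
Quadratic residues modulo 107: {1, 3, 4, 9, 10, 11, 12, 13, 14, 16, 19, 23, 25, 27, 29, 30, 33, 34, 35, 36, 37, 39, 40, 41, 42, 44, 47, 48, 49, 52, 53, 56, 57, 61, 62, 64, 69, 75, 76, 79, 81, 83, 85, 86, 87, 89, 90, 92, 99, 100, 101, 102, 105}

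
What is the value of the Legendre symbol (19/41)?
(19/41) = 19^{20} mod 41 = -1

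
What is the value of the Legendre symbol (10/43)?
(10/43) = 10^{21} mod 43 = 1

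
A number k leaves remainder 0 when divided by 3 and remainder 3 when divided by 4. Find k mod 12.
M = 3 × 4 = 12. M₁ = 4, y₁ ≡ 1 mod 3. M₂ = 3, y₂ ≡ 3 mod 4. k = 0×4×1 + 3×3×3 ≡ 3 mod 12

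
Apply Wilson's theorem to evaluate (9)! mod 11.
(10)! = (9)! × (10) ≡ -1 mod 11. So (9)! ≡ -1 × (10)^(-1) ≡ (-1)×(-1) = 1 mod 11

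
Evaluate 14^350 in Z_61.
Using Fermat: 14^{60} ≡ 1 mod 61. 350 ≡ 50 mod 60. So 14^{350} ≡ 14^{50} ≡ 13 mod 61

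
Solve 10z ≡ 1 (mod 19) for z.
Since 19 is prime, by Fermat 10^(-1) ≡ 10^{17} ≡ 2 (mod 19). Verify: 10 × 2 = 20 ≡ 1 (mod 19)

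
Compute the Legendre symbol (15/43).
(15/43) = 15^{21} mod 43 = 1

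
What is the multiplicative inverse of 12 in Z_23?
Since 23 is prime, by Fermat 12^(-1) ≡ 12^{21} ≡ 2 mod 23. Verify: 12 × 2 = 24 ≡ 1 mod 23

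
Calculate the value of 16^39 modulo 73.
By repeated squaring (mod 73): 16^{1}≡16, 16^{2}≡37, 16^{4}≡55, 16^{8}≡32, 16^{16}≡2, 16^{32}≡4. Then 16^{39} = 16^{32+4+2+1} ≡ 4 × 55 × 37 × 16 ≡ 8 (mod 73)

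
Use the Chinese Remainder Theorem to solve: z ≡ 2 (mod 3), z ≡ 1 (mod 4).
M = 3 × 4 = 12. M₁ = 4, y₁ ≡ 1 (mod 3). M₂ = 3, y₂ ≡ 3 (mod 4). z = 2×4×1 + 1×3×3 ≡ 5 (mod 12)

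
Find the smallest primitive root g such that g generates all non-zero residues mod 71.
g = 7. Powers: [7, 49, 59, 58, 51, 2, 14, ...] generates all 70 non-zero residues.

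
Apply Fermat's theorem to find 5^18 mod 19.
By Fermat's Little Theorem, 5^{18} ≡ 1 mod 19 since 19 is prime and gcd(5, 19) = 1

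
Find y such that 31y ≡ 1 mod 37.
Since 37 is prime, by Fermat 31^(-1) ≡ 31^{35} ≡ 6 mod 37. Verify: 31 × 6 = 186 ≡ 1 mod 37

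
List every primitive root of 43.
There are φ(42) = 12 primitive roots mod 43: {3, 5, 12, 18, 19, 20, 26, 28, 29, 30, 33, 34}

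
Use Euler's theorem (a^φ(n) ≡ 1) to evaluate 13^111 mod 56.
By Euler: 13^{24} ≡ 1 mod 56 since gcd(13, 56) = 1. 111 = 4×24 + 15. So 13^{111} ≡ 13^{15} ≡ 13 mod 56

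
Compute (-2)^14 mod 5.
Using Fermat: (-2)^{4} ≡ 1 mod 5. 14 ≡ 2 mod 4. So (-2)^{14} ≡ (-2)^{2} ≡ 4 mod 5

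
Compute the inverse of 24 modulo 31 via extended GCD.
Extended GCD: 24(-9) + 31(7) = 1. So 24^(-1) ≡ -9 ≡ 22 (mod 31). Verify: 24 × 22 = 528 ≡ 1 (mod 31)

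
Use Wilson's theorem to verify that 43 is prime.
(42)! mod 43 = 42. Since this equals -1 (mod 43), Wilson confirms 43 is prime.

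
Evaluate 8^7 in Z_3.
Using Fermat: 8^{2} ≡ 1 (mod 3). 7 ≡ 1 (mod 2). So 8^{7} ≡ 8^{1} ≡ 2 (mod 3)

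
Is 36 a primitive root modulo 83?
36^{41} ≡ 1 mod 83 and 41 < 82, so ord_83(36) = 41 ≠ 82 and 36 is not a primitive root.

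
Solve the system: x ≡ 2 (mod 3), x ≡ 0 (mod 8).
M = 3 × 8 = 24. M₁ = 8, y₁ ≡ 2 (mod 3). M₂ = 3, y₂ ≡ 3 (mod 8). x = 2×8×2 + 0×3×3 ≡ 8 (mod 24)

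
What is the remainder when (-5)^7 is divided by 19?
By repeated squaring mod 19: (-5)^{1}≡14, (-5)^{2}≡6, (-5)^{4}≡17. Then (-5)^{7} = (-5)^{4+2+1} ≡ 17 × 6 × 14 ≡ 3 mod 19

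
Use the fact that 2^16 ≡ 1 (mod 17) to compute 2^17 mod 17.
By Fermat: 2^{16} ≡ 1 (mod 17). So 2^{17} = 2^{16} · 2^{1} ≡ 2^{1} ≡ 2 (mod 17)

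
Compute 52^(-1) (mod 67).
Since 67 is prime, by Fermat 52^(-1) ≡ 52^{65} ≡ 58 (mod 67). Verify: 52 × 58 = 3016 ≡ 1 (mod 67)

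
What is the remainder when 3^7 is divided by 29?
By repeated squaring (mod 29): 3^{1}≡3, 3^{2}≡9, 3^{4}≡23. Then 3^{7} = 3^{4+2+1} ≡ 23 × 9 × 3 ≡ 12 (mod 29)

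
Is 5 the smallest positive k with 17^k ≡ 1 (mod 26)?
Powers of 17 mod 26: 17^1≡17, 17^2≡3, 17^3≡25, 17^4≡9, 17^5≡23, 17^6≡1. 17^5≡23≢1, so ord ≠ 5. No, the actual order is 6.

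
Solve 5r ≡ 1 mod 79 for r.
Since 79 is prime, by Fermat 5^(-1) ≡ 5^{77} ≡ 16 mod 79. Verify: 5 × 16 = 80 ≡ 1 mod 79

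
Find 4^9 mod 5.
Using Fermat: 4^{4} ≡ 1 mod 5. 9 ≡ 1 mod 4. So 4^{9} ≡ 4^{1} ≡ 4 mod 5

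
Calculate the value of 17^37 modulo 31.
Using Fermat: 17^{30} ≡ 1 (mod 31). 37 ≡ 7 (mod 30). So 17^{37} ≡ 17^{7} ≡ 12 (mod 31)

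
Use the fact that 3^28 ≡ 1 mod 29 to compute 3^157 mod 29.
By Fermat: 3^{28} ≡ 1 mod 29. 157 = 5×28 + 17. So 3^{157} ≡ 3^{17} ≡ 2 mod 29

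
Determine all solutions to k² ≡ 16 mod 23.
The square roots of 16 mod 23 are 4 and 19. Verify: 4² = 16 ≡ 16 mod 23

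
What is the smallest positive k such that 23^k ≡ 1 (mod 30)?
Powers of 23 mod 30: 23^1≡23, 23^2≡19, 23^3≡17, 23^4≡1. ord_30(23) = 4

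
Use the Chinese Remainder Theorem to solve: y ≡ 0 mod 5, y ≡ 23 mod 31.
M = 5 × 31 = 155. M₁ = 31, y₁ ≡ 1 mod 5. M₂ = 5, y₂ ≡ 25 mod 31. y = 0×31×1 + 23×5×25 ≡ 85 mod 155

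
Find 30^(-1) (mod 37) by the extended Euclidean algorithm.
Extended GCD: 30(-16) + 37(13) = 1. So 30^(-1) ≡ -16 ≡ 21 (mod 37). Verify: 30 × 21 = 630 ≡ 1 (mod 37)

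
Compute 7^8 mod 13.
By repeated squaring mod 13: 7^{1}≡7, 7^{2}≡10, 7^{4}≡9, 7^{8}≡3. So 7^{8} ≡ 3 mod 13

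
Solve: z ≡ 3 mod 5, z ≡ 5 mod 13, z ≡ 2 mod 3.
M = 5 × 13 × 3 = 195. M₁ = 39, y₁ ≡ 4 mod 5. M₂ = 15, y₂ ≡ 7 mod 13. M₃ = 65, y₃ ≡ 2 mod 3. z = 3×39×4 + 5×15×7 + 2×65×2 ≡ 83 mod 195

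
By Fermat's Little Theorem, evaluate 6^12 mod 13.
By Fermat's Little Theorem, 6^{12} ≡ 1 mod 13 since 13 is prime and gcd(6, 13) = 1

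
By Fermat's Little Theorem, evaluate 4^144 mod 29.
By Fermat: 4^{28} ≡ 1 mod 29. 144 = 5×28 + 4. So 4^{144} ≡ 4^{4} ≡ 24 mod 29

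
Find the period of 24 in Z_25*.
Powers of 24 mod 25: 24^1≡24, 24^2≡1. So the order of 24 is 2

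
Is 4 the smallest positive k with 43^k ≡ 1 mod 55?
Powers of 43 mod 55: 43^1≡43, 43^2≡34, 43^3≡32, 43^4≡1. First k with 43^k≡1 is k=4. Yes, ord_55(43) = 4.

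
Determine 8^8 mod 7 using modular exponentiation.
Using Fermat: 8^{6} ≡ 1 mod 7. 8 ≡ 2 mod 6. So 8^{8} ≡ 8^{2} ≡ 1 mod 7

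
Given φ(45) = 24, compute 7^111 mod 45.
By Euler: 7^{24} ≡ 1 mod 45 since gcd(7, 45) = 1. 111 = 4×24 + 15. So 7^{111} ≡ 7^{15} ≡ 28 mod 45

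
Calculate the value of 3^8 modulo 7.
Using Fermat: 3^{6} ≡ 1 (mod 7). 8 ≡ 2 (mod 6). So 3^{8} ≡ 3^{2} ≡ 2 (mod 7)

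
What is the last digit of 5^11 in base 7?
Using Fermat: 5^{6} ≡ 1 mod 7. 11 ≡ 5 mod 6. So 5^{11} ≡ 5^{5} ≡ 3 mod 7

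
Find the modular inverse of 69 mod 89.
Since 89 is prime, by Fermat 69^(-1) ≡ 69^{87} ≡ 40 mod 89. Verify: 69 × 40 = 2760 ≡ 1 mod 89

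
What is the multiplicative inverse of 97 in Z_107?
Since 107 is prime, by Fermat 97^(-1) ≡ 97^{105} ≡ 32 mod 107. Verify: 97 × 32 = 3104 ≡ 1 mod 107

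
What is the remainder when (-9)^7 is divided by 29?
By repeated squaring (mod 29): (-9)^{1}≡20, (-9)^{2}≡23, (-9)^{4}≡7. Then (-9)^{7} = (-9)^{4+2+1} ≡ 7 × 23 × 20 ≡ 1 (mod 29)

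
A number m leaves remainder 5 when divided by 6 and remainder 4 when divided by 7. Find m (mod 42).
M = 6 × 7 = 42. M₁ = 7, y₁ ≡ 1 (mod 6). M₂ = 6, y₂ ≡ 6 (mod 7). m = 5×7×1 + 4×6×6 ≡ 11 (mod 42)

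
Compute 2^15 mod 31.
By repeated squaring (mod 31): 2^{1}≡2, 2^{2}≡4, 2^{4}≡16, 2^{8}≡8. Then 2^{15} = 2^{8+4+2+1} ≡ 8 × 16 × 4 × 2 ≡ 1 (mod 31)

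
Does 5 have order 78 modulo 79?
5^{39} ≡ 1 mod 79 and 39 < 78, so ord_79(5) = 39 ≠ 78 and 5 is not a primitive root.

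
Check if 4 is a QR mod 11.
By Euler's criterion: 4^{5} ≡ 1 (mod 11). Since this equals 1, 4 is a QR.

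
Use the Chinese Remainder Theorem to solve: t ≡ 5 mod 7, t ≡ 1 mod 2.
M = 7 × 2 = 14. M₁ = 2, y₁ ≡ 4 mod 7. M₂ = 7, y₂ ≡ 1 mod 2. t = 5×2×4 + 1×7×1 ≡ 5 mod 14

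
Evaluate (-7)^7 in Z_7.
By repeated squaring mod 7: (-7)^{1}≡0, (-7)^{2}≡0, (-7)^{4}≡0. Then (-7)^{7} = (-7)^{4+2+1} ≡ 0 × 0 × 0 ≡ 0 mod 7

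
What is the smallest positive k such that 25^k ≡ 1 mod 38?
Powers of 25 mod 38: 25^1≡25, 25^2≡17, 25^3≡7, 25^4≡23, 25^5≡5, 25^6≡11, 25^7≡9, 25^8≡35, 25^9≡1. So the order of 25 is 9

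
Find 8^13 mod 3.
Using Fermat: 8^{2} ≡ 1 mod 3. 13 ≡ 1 mod 2. So 8^{13} ≡ 8^{1} ≡ 2 mod 3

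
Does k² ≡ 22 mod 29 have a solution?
By Euler's criterion: 22^{14} ≡ 1 mod 29. Since this equals 1, 22 is a QR.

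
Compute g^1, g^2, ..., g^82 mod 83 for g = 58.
58^1, 58^2, ..., 58^{82} mod 83: [58, 44, 62, 27, 72, 26, 14, 65, 35, 38, 46, 12, 32, 30, 80, 75, 34, 63, 2, 33, 5, 41, 54, 61, 52, 28, 47, 70, 76, 9, 24, 64, 60, 77, 67, 68, 43, 4, 66, 10, 82, 25, 39, 21, 56, 11, 57, 69, 18, 48, 45, 37, 71, 51, 53, 3, 8, 49, 20, 81, 50, 78, 42, 29, 22, 31, 55, 36, 13, 7, 74, 59, 19, 23, 6, 16, 15, 40, 79, 17, 73, 1]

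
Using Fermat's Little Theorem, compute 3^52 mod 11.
By Fermat: 3^{10} ≡ 1 (mod 11). 52 = 5×10 + 2. So 3^{52} ≡ 3^{2} ≡ 9 (mod 11)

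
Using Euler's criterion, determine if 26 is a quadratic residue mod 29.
By Euler's criterion: 26^{14} ≡ 28 (mod 29). Since this equals -1 (≡ 28), 26 is not a QR.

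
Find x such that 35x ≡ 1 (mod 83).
Since 83 is prime, by Fermat 35^(-1) ≡ 35^{81} ≡ 19 (mod 83). Verify: 35 × 19 = 665 ≡ 1 (mod 83)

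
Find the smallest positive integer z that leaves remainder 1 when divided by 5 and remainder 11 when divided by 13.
M = 5 × 13 = 65. M₁ = 13, y₁ ≡ 2 (mod 5). M₂ = 5, y₂ ≡ 8 (mod 13). z = 1×13×2 + 11×5×8 ≡ 11 (mod 65)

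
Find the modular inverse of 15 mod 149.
Since 149 is prime, by Fermat 15^(-1) ≡ 15^{147} ≡ 10 (mod 149). Verify: 15 × 10 = 150 ≡ 1 (mod 149)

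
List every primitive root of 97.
There are φ(96) = 32 primitive roots mod 97: {5, 7, 10, 13, 14, 15, 17, 21, 23, 26, 29, 37, 38, 39, 40, 41, 56, 57, 58, 59, 60, 68, 71, 74, 76, 80, 82, 83, 84, 87, 90, 92}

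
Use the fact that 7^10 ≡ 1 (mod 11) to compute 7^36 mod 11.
By Fermat: 7^{10} ≡ 1 (mod 11). 36 = 3×10 + 6. So 7^{36} ≡ 7^{6} ≡ 4 (mod 11)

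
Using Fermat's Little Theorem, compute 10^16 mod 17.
By Fermat's Little Theorem, 10^{16} ≡ 1 (mod 17) since 17 is prime and gcd(10, 17) = 1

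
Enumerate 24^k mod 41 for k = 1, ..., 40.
24^1, 24^2, ..., 24^{40} mod 41: [24, 2, 7, 4, 14, 8, 28, 16, 15, 32, 30, 23, 19, 5, 38, 10, 35, 20, 29, 40, 17, 39, 34, 37, 27, 33, 13, 25, 26, 9, 11, 18, 22, 36, 3, 31, 6, 21, 12, 1]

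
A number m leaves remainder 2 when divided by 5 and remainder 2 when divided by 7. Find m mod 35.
M = 5 × 7 = 35. M₁ = 7, y₁ ≡ 3 mod 5. M₂ = 5, y₂ ≡ 3 mod 7. m = 2×7×3 + 2×5×3 ≡ 2 mod 35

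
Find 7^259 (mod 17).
Using Fermat: 7^{16} ≡ 1 (mod 17). 259 ≡ 3 (mod 16). So 7^{259} ≡ 7^{3} ≡ 3 (mod 17)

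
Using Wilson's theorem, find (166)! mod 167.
By Wilson's theorem, (166)! ≡ -1 ≡ 166 mod 167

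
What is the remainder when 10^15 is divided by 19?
By repeated squaring mod 19: 10^{1}≡10, 10^{2}≡5, 10^{4}≡6, 10^{8}≡17. Then 10^{15} = 10^{8+4+2+1} ≡ 17 × 6 × 5 × 10 ≡ 8 mod 19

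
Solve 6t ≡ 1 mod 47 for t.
Since 47 is prime, by Fermat 6^(-1) ≡ 6^{45} ≡ 8 mod 47. Verify: 6 × 8 = 48 ≡ 1 mod 47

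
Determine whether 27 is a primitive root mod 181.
27^{15} ≡ 1 mod 181 and 15 < 180, so ord_181(27) = 15 ≠ 180 and 27 is not a primitive root.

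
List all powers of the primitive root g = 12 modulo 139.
12^1, 12^2, ..., 12^{138} mod 139: [12, 5, 60, 25, 22, 125, 110, 69, 133, 67, 109, 57, 128, 7, 84, 35, 3, 36, 15, 41, 75, 66, 97, 52, 68, 121, 62, 49, 32, 106, 21, 113, 105, 9, 108, 45, 123, 86, 59, 13, 17, 65, 85, 47, 8, 96, 40, 63, 61, 37, 27, 46, 135, 91, 119, 38, 39, 51, 56, 116, 2, 24, 10, 120, 50, 44, 111, 81, 138, 127, 134, 79, 114, 117, 14, 29, 70, 6, 72, 30, 82, 11, 132, 55, 104, 136, 103, 124, 98, 64, 73, 42, 87, 71, 18, 77, 90, 107, 33, 118, 26, 34, 130, 31, 94, 16, 53, 80, 126, 122, 74, 54, 92, 131, 43, 99, 76, 78, 102, 112, 93, 4, 48, 20, 101, 100, 88, 83, 23, 137, 115, 129, 19, 89, 95, 28, 58, 1]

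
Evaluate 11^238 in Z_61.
Using Fermat: 11^{60} ≡ 1 mod 61. 238 ≡ 58 mod 60. So 11^{238} ≡ 11^{58} ≡ 60 mod 61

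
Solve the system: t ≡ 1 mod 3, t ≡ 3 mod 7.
M = 3 × 7 = 21. M₁ = 7, y₁ ≡ 1 mod 3. M₂ = 3, y₂ ≡ 5 mod 7. t = 1×7×1 + 3×3×5 ≡ 10 mod 21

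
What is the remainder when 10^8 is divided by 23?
By repeated squaring (mod 23): 10^{1}≡10, 10^{2}≡8, 10^{4}≡18, 10^{8}≡2. So 10^{8} ≡ 2 (mod 23)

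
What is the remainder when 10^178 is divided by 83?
Using Fermat: 10^{82} ≡ 1 (mod 83). 178 ≡ 14 (mod 82). So 10^{178} ≡ 10^{14} ≡ 36 (mod 83)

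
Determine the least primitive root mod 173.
g = 2. For each prime q|172: 2^{86}≡172, 2^{4}≡16, none ≡ 1, so ord_173(2) = 172 and 2 is a primitive root.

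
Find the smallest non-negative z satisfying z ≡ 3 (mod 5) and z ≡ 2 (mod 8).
M = 5 × 8 = 40. M₁ = 8, y₁ ≡ 2 (mod 5). M₂ = 5, y₂ ≡ 5 (mod 8). z = 3×8×2 + 2×5×5 ≡ 18 (mod 40)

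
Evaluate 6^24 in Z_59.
By repeated squaring (mod 59): 6^{1}≡6, 6^{2}≡36, 6^{4}≡57, 6^{8}≡4, 6^{16}≡16. Then 6^{24} = 6^{16+8} ≡ 16 × 4 ≡ 5 (mod 59)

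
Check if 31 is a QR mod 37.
By Euler's criterion: 31^{18} ≡ 36 (mod 37). Since this equals -1 (≡ 36), 31 is not a QR.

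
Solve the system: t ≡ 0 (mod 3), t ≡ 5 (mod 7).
M = 3 × 7 = 21. M₁ = 7, y₁ ≡ 1 (mod 3). M₂ = 3, y₂ ≡ 5 (mod 7). t = 0×7×1 + 5×3×5 ≡ 12 (mod 21)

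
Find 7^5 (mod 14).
By repeated squaring (mod 14): 7^{1}≡7, 7^{2}≡7, 7^{4}≡7. Then 7^{5} = 7^{4+1} ≡ 7 × 7 ≡ 7 (mod 14)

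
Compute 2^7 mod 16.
By repeated squaring (mod 16): 2^{1}≡2, 2^{2}≡4, 2^{4}≡0. Then 2^{7} = 2^{4+2+1} ≡ 0 × 4 × 2 ≡ 0 (mod 16)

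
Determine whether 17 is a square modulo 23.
By Euler's criterion: 17^{11} ≡ 22 (mod 23). Since this equals -1 (≡ 22), 17 is not a QR.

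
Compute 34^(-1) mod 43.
Since 43 is prime, by Fermat 34^(-1) ≡ 34^{41} ≡ 19 mod 43. Verify: 34 × 19 = 646 ≡ 1 mod 43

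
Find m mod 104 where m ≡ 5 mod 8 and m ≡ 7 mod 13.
M = 8 × 13 = 104. M₁ = 13, y₁ ≡ 5 mod 8. M₂ = 8, y₂ ≡ 5 mod 13. m = 5×13×5 + 7×8×5 ≡ 85 mod 104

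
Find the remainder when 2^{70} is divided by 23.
By Fermat: 2^{22} ≡ 1 mod 23. 70 = 3×22 + 4. So 2^{70} ≡ 2^{4} ≡ 16 mod 23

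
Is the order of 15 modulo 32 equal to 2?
Powers of 15 mod 32: 15^1≡15, 15^2≡1. First k with 15^k≡1 is k=2. Yes, ord_32(15) = 2.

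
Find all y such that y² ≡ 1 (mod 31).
The square roots of 1 mod 31 are 1 and 30. Verify: 1² = 1 ≡ 1 (mod 31)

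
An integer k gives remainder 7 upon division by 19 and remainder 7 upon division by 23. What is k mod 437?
M = 19 × 23 = 437. M₁ = 23, y₁ ≡ 5 mod 19. M₂ = 19, y₂ ≡ 17 mod 23. k = 7×23×5 + 7×19×17 ≡ 7 mod 437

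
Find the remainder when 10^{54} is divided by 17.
By Fermat: 10^{16} ≡ 1 (mod 17). 54 = 3×16 + 6. So 10^{54} ≡ 10^{6} ≡ 9 (mod 17)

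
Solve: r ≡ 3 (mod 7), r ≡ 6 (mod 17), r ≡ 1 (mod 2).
M = 7 × 17 × 2 = 238. M₁ = 34, y₁ ≡ 6 (mod 7). M₂ = 14, y₂ ≡ 11 (mod 17). M₃ = 119, y₃ ≡ 1 (mod 2). r = 3×34×6 + 6×14×11 + 1×119×1 ≡ 227 (mod 238)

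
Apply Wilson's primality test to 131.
(130)! mod 131 = 130. Since 130 ≡ -1 mod 131, 131 is prime.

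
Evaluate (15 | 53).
(15/53) = 15^{26} mod 53 = 1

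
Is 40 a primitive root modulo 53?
40^{26} ≡ 1 (mod 53) and 26 < 52, so ord_53(40) = 26 ≠ 52 and 40 is not a primitive root.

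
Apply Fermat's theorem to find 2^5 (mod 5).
By Fermat: 2^{4} ≡ 1 (mod 5). So 2^{5} = 2^{4} · 2^{1} ≡ 2^{1} ≡ 2 (mod 5)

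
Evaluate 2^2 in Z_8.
2^{2} = 4 ≡ 4 (mod 8)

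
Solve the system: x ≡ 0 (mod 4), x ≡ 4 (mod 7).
M = 4 × 7 = 28. M₁ = 7, y₁ ≡ 3 (mod 4). M₂ = 4, y₂ ≡ 2 (mod 7). x = 0×7×3 + 4×4×2 ≡ 4 (mod 28)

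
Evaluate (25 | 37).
(25/37) = 25^{18} mod 37 = 1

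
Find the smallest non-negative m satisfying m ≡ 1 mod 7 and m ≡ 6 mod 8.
M = 7 × 8 = 56. M₁ = 8, y₁ ≡ 1 mod 7. M₂ = 7, y₂ ≡ 7 mod 8. m = 1×8×1 + 6×7×7 ≡ 22 mod 56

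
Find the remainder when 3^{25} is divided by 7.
By Fermat: 3^{6} ≡ 1 (mod 7). 25 = 4×6 + 1. So 3^{25} ≡ 3^{1} ≡ 3 (mod 7)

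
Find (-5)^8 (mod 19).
By repeated squaring (mod 19): (-5)^{1}≡14, (-5)^{2}≡6, (-5)^{4}≡17, (-5)^{8}≡4. So (-5)^{8} ≡ 4 (mod 19)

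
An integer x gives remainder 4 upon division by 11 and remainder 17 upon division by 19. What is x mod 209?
M = 11 × 19 = 209. M₁ = 19, y₁ ≡ 7 mod 11. M₂ = 11, y₂ ≡ 7 mod 19. x = 4×19×7 + 17×11×7 ≡ 169 mod 209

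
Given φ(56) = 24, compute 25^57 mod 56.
By Euler: 25^{24} ≡ 1 mod 56 since gcd(25, 56) = 1. 57 = 2×24 + 9. So 25^{57} ≡ 25^{9} ≡ 1 mod 56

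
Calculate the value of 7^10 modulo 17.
By repeated squaring mod 17: 7^{1}≡7, 7^{2}≡15, 7^{4}≡4, 7^{8}≡16. Then 7^{10} = 7^{8+2} ≡ 16 × 15 ≡ 2 mod 17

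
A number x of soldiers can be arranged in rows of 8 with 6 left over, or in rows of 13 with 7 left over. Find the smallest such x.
M = 8 × 13 = 104. M₁ = 13, y₁ ≡ 5 mod 8. M₂ = 8, y₂ ≡ 5 mod 13. x = 6×13×5 + 7×8×5 ≡ 46 mod 104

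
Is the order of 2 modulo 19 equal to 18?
Powers of 2 mod 19: 2^1≡2, 2^2≡4, 2^3≡8, 2^4≡16, 2^5≡13, 2^6≡7, 2^7≡14, 2^8≡9, 2^9≡18, 2^10≡17, 2^11≡15, 2^12≡11, 2^13≡3, 2^14≡6, 2^15≡12, 2^16≡5, 2^17≡10, 2^18≡1. First k with 2^k≡1 is k=18. Yes, ord_19(2) = 18.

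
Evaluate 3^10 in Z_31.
By repeated squaring mod 31: 3^{1}≡3, 3^{2}≡9, 3^{4}≡19, 3^{8}≡20. Then 3^{10} = 3^{8+2} ≡ 20 × 9 ≡ 25 mod 31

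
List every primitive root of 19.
There are φ(18) = 6 primitive roots mod 19: {2, 3, 10, 13, 14, 15}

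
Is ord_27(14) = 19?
Powers of 14 mod 27: 14^1≡14, 14^2≡7, 14^3≡17, 14^4≡22, 14^5≡11, 14^6≡19, 14^7≡23, 14^8≡25, 14^9≡26, 14^10≡13, 14^11≡20, 14^12≡10, 14^13≡5, 14^14≡16, 14^15≡8, 14^16≡4, 14^17≡2, 14^18≡1. Already 14^18≡1, so the order is 18 < 19. No, the actual order is 18.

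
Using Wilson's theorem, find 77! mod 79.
(78)! = (77)! × (78) ≡ -1 (mod 79). So (77)! ≡ -1 × (78)^(-1) ≡ (-1)×(-1) = 1 (mod 79)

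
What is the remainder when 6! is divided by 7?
By Wilson's theorem, (6)! ≡ -1 ≡ 6 mod 7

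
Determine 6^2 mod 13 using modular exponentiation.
6^{2} = 36 ≡ 10 mod 13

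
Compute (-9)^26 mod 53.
By repeated squaring mod 53: (-9)^{1}≡44, (-9)^{2}≡28, (-9)^{4}≡42, (-9)^{8}≡15, (-9)^{16}≡13. Then (-9)^{26} = (-9)^{16+8+2} ≡ 13 × 15 × 28 ≡ 1 mod 53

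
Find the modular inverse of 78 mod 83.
Since 83 is prime, by Fermat 78^(-1) ≡ 78^{81} ≡ 33 mod 83. Verify: 78 × 33 = 2574 ≡ 1 mod 83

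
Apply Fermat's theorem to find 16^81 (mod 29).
By Fermat: 16^{28} ≡ 1 (mod 29). 81 = 2×28 + 25. So 16^{81} ≡ 16^{25} ≡ 25 (mod 29)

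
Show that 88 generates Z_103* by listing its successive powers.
88^1, 88^2, ..., 88^{102} mod 103: [88, 19, 24, 52, 44, 61, 12, 26, 22, 82, 6, 13, 11, 41, 3, 58, 57, 72, 53, 29, 80, 36, 78, 66, 40, 18, 39, 33, 20, 9, 71, 68, 10, 56, 87, 34, 5, 28, 95, 17, 54, 14, 99, 60, 27, 7, 101, 30, 65, 55, 102, 15, 84, 79, 51, 59, 42, 91, 77, 81, 21, 97, 90, 92, 62, 100, 45, 46, 31, 50, 74, 23, 67, 25, 37, 63, 85, 64, 70, 83, 94, 32, 35, 93, 47, 16, 69, 98, 75, 8, 86, 49, 89, 4, 43, 76, 96, 2, 73, 38, 48, 1]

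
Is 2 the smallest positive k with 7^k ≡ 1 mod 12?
Powers of 7 mod 12: 7^1≡7, 7^2≡1. First k with 7^k≡1 is k=2. Yes, ord_12(7) = 2.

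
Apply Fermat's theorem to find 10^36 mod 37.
By Fermat's Little Theorem, 10^{36} ≡ 1 mod 37 since 37 is prime and gcd(10, 37) = 1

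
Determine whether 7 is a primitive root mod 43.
7^{6} ≡ 1 mod 43 and 6 < 42, so ord_43(7) = 6 ≠ 42 and 7 is not a primitive root.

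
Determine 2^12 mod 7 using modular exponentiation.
Using Fermat: 2^{6} ≡ 1 mod 7. 12 ≡ 0 mod 6. So 2^{12} ≡ 2^{0} ≡ 1 mod 7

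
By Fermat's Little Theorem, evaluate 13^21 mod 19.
By Fermat: 13^{18} ≡ 1 mod 19. So 13^{21} = 13^{18} · 13^{3} ≡ 13^{3} ≡ 12 mod 19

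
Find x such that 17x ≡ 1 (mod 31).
Since 31 is prime, by Fermat 17^(-1) ≡ 17^{29} ≡ 11 (mod 31). Verify: 17 × 11 = 187 ≡ 1 (mod 31)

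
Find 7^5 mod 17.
By repeated squaring mod 17: 7^{1}≡7, 7^{2}≡15, 7^{4}≡4. Then 7^{5} = 7^{4+1} ≡ 4 × 7 ≡ 11 mod 17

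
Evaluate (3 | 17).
(3/17) = 3^{8} mod 17 = -1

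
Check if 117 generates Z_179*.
117^{89} ≡ 1 mod 179 and 89 < 178, so ord_179(117) = 89 ≠ 178 and 117 is not a primitive root.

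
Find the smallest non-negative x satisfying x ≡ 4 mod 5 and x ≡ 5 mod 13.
M = 5 × 13 = 65. M₁ = 13, y₁ ≡ 2 mod 5. M₂ = 5, y₂ ≡ 8 mod 13. x = 4×13×2 + 5×5×8 ≡ 44 mod 65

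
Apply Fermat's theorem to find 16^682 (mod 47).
By Fermat: 16^{46} ≡ 1 (mod 47). 682 ≡ 38 (mod 46). So 16^{682} ≡ 16^{38} ≡ 28 (mod 47)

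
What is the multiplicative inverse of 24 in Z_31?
Since 31 is prime, by Fermat 24^(-1) ≡ 24^{29} ≡ 22 mod 31. Verify: 24 × 22 = 528 ≡ 1 mod 31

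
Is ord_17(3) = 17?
Powers of 3 mod 17: 3^1≡3, 3^2≡9, 3^3≡10, 3^4≡13, 3^5≡5, 3^6≡15, 3^7≡11, 3^8≡16, 3^9≡14, 3^10≡8, 3^11≡7, 3^12≡4, 3^13≡12, 3^14≡2, 3^15≡6, 3^16≡1. Already 3^16≡1, so the order is 16 < 17. No, the actual order is 16.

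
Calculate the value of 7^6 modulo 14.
By repeated squaring mod 14: 7^{1}≡7, 7^{2}≡7, 7^{4}≡7. Then 7^{6} = 7^{4+2} ≡ 7 × 7 ≡ 7 mod 14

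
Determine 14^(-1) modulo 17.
Since 17 is prime, by Fermat 14^(-1) ≡ 14^{15} ≡ 11 mod 17. Verify: 14 × 11 = 154 ≡ 1 mod 17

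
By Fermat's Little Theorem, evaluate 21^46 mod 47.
By Fermat's Little Theorem, 21^{46} ≡ 1 mod 47 since 47 is prime and gcd(21, 47) = 1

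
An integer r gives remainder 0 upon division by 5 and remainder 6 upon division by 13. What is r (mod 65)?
M = 5 × 13 = 65. M₁ = 13, y₁ ≡ 2 (mod 5). M₂ = 5, y₂ ≡ 8 (mod 13). r = 0×13×2 + 6×5×8 ≡ 45 (mod 65)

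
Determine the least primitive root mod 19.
g = 2. Powers: [2, 4, 8, 16, 13, 7, 14, ...] generates all 18 non-zero residues.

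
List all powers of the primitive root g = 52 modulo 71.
52^1, 52^2, ..., 52^{70} mod 71: [52, 6, 28, 36, 26, 3, 14, 18, 13, 37, 7, 9, 42, 54, 39, 40, 21, 27, 55, 20, 46, 49, 63, 10, 23, 60, 67, 5, 47, 30, 69, 38, 59, 15, 70, 19, 65, 43, 35, 45, 68, 57, 53, 58, 34, 64, 62, 29, 17, 32, 31, 50, 44, 16, 51, 25, 22, 8, 61, 48, 11, 4, 66, 24, 41, 2, 33, 12, 56, 1]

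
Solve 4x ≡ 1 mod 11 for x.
Since 11 is prime, by Fermat 4^(-1) ≡ 4^{9} ≡ 3 mod 11. Verify: 4 × 3 = 12 ≡ 1 mod 11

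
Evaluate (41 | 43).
(41/43) = 41^{21} mod 43 = 1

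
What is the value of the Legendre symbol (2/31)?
(2/31) = 2^{15} mod 31 = 1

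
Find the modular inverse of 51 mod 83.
Since 83 is prime, by Fermat 51^(-1) ≡ 51^{81} ≡ 70 mod 83. Verify: 51 × 70 = 3570 ≡ 1 mod 83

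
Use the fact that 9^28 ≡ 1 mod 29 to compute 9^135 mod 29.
By Fermat: 9^{28} ≡ 1 mod 29. 135 = 4×28 + 23. So 9^{135} ≡ 9^{23} ≡ 6 mod 29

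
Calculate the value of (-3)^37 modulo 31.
Using Fermat: (-3)^{30} ≡ 1 mod 31. 37 ≡ 7 mod 30. So (-3)^{37} ≡ (-3)^{7} ≡ 14 mod 31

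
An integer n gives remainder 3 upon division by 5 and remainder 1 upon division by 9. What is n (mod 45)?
M = 5 × 9 = 45. M₁ = 9, y₁ ≡ 4 (mod 5). M₂ = 5, y₂ ≡ 2 (mod 9). n = 3×9×4 + 1×5×2 ≡ 28 (mod 45)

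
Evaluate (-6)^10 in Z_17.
By repeated squaring mod 17: (-6)^{1}≡11, (-6)^{2}≡2, (-6)^{4}≡4, (-6)^{8}≡16. Then (-6)^{10} = (-6)^{8+2} ≡ 16 × 2 ≡ 15 mod 17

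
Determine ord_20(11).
Powers of 11 mod 20: 11^1≡11, 11^2≡1. So the order of 11 is 2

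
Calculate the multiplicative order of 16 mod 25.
Powers of 16 mod 25: 16^1≡16, 16^2≡6, 16^3≡21, 16^4≡11, 16^5≡1. Order = 5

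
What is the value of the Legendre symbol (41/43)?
(41/43) = 41^{21} mod 43 = 1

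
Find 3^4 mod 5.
3^{4} = 81 ≡ 1 mod 5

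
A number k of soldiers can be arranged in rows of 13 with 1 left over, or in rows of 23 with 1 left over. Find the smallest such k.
M = 13 × 23 = 299. M₁ = 23, y₁ ≡ 4 (mod 13). M₂ = 13, y₂ ≡ 16 (mod 23). k = 1×23×4 + 1×13×16 ≡ 1 (mod 299)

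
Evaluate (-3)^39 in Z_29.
Using Fermat: (-3)^{28} ≡ 1 (mod 29). 39 ≡ 11 (mod 28). So (-3)^{39} ≡ (-3)^{11} ≡ 14 (mod 29)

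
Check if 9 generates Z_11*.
9^{5} ≡ 1 mod 11 and 5 < 10, so ord_11(9) = 5 ≠ 10 and 9 is not a primitive root.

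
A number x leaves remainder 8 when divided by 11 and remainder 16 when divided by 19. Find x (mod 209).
M = 11 × 19 = 209. M₁ = 19, y₁ ≡ 7 (mod 11). M₂ = 11, y₂ ≡ 7 (mod 19). x = 8×19×7 + 16×11×7 ≡ 206 (mod 209)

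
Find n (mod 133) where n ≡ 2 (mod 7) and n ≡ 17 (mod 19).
M = 7 × 19 = 133. M₁ = 19, y₁ ≡ 3 (mod 7). M₂ = 7, y₂ ≡ 11 (mod 19). n = 2×19×3 + 17×7×11 ≡ 93 (mod 133)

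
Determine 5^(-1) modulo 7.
Since 7 is prime, by Fermat 5^(-1) ≡ 5^{5} ≡ 3 mod 7. Verify: 5 × 3 = 15 ≡ 1 mod 7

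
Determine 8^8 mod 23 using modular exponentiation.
By repeated squaring mod 23: 8^{1}≡8, 8^{2}≡18, 8^{4}≡2, 8^{8}≡4. So 8^{8} ≡ 4 mod 23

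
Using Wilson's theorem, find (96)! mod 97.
By Wilson's theorem, (96)! ≡ -1 ≡ 96 (mod 97)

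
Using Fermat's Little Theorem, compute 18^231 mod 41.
By Fermat: 18^{40} ≡ 1 (mod 41). 231 ≡ 31 (mod 40). So 18^{231} ≡ 18^{31} ≡ 18 (mod 41)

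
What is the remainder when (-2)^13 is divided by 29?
By repeated squaring (mod 29): (-2)^{1}≡27, (-2)^{2}≡4, (-2)^{4}≡16, (-2)^{8}≡24. Then (-2)^{13} = (-2)^{8+4+1} ≡ 24 × 16 × 27 ≡ 15 (mod 29)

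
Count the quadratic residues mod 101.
The squaring map on Z_101* is 2-to-1, so there are (100)/2 = 50 QRs.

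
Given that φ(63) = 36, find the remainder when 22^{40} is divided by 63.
By Euler: 22^{36} ≡ 1 mod 63 since gcd(22, 63) = 1. 40 = 1×36 + 4. So 22^{40} ≡ 22^{4} ≡ 22 mod 63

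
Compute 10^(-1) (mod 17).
Since 17 is prime, by Fermat 10^(-1) ≡ 10^{15} ≡ 12 (mod 17). Verify: 10 × 12 = 120 ≡ 1 (mod 17)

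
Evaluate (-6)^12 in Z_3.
By repeated squaring (mod 3): (-6)^{1}≡0, (-6)^{2}≡0, (-6)^{4}≡0, (-6)^{8}≡0. Then (-6)^{12} = (-6)^{8+4} ≡ 0 × 0 ≡ 0 (mod 3)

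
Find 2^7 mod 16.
By repeated squaring mod 16: 2^{1}≡2, 2^{2}≡4, 2^{4}≡0. Then 2^{7} = 2^{4+2+1} ≡ 0 × 4 × 2 ≡ 0 mod 16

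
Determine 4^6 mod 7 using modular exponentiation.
Using Fermat: 4^{6} ≡ 1 mod 7. 6 ≡ 0 mod 6. So 4^{6} ≡ 4^{0} ≡ 1 mod 7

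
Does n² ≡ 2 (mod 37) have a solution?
By Euler's criterion: 2^{18} ≡ 36 (mod 37). Since this equals -1 (≡ 36), 2 is not a QR.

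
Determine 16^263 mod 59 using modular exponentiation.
Using Fermat: 16^{58} ≡ 1 mod 59. 263 ≡ 31 mod 58. So 16^{263} ≡ 16^{31} ≡ 20 mod 59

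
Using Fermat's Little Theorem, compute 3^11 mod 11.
By Fermat: 3^{10} ≡ 1 mod 11. So 3^{11} = 3^{10} · 3^{1} ≡ 3^{1} ≡ 3 mod 11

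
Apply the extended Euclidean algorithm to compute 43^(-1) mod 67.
Extended GCD: 43(-14) + 67(9) = 1. So 43^(-1) ≡ -14 ≡ 53 mod 67. Verify: 43 × 53 = 2279 ≡ 1 mod 67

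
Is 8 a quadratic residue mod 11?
By Euler's criterion: 8^{5} ≡ 10 mod 11. Since this equals -1 (≡ 10), 8 is not a QR.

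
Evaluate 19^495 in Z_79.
Using Fermat: 19^{78} ≡ 1 (mod 79). 495 ≡ 27 (mod 78). So 19^{495} ≡ 19^{27} ≡ 18 (mod 79)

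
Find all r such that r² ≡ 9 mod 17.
The square roots of 9 mod 17 are 14 and 3. Verify: 14² = 196 ≡ 9 mod 17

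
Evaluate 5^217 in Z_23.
Using Fermat: 5^{22} ≡ 1 mod 23. 217 ≡ 19 mod 22. So 5^{217} ≡ 5^{19} ≡ 7 mod 23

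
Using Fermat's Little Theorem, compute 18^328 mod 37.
By Fermat: 18^{36} ≡ 1 (mod 37). 328 ≡ 4 (mod 36). So 18^{328} ≡ 18^{4} ≡ 7 (mod 37)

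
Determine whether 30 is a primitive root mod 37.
30^{18} ≡ 1 (mod 37) and 18 < 36, so ord_37(30) = 18 ≠ 36 and 30 is not a primitive root.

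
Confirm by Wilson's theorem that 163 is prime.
(162)! mod 163 = 162. Since this equals -1 mod 163, Wilson confirms 163 is prime.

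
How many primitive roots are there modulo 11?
A prime p has φ(p-1) primitive roots; here φ(10) = 4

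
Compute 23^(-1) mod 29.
Since 29 is prime, by Fermat 23^(-1) ≡ 23^{27} ≡ 24 mod 29. Verify: 23 × 24 = 552 ≡ 1 mod 29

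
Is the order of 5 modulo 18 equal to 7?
Powers of 5 mod 18: 5^1≡5, 5^2≡7, 5^3≡17, 5^4≡13, 5^5≡11, 5^6≡1. Already 5^6≡1, so the order is 6 < 7. No, the actual order is 6.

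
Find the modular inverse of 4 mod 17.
Since 17 is prime, by Fermat 4^(-1) ≡ 4^{15} ≡ 13 (mod 17). Verify: 4 × 13 = 52 ≡ 1 (mod 17)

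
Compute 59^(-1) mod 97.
Since 97 is prime, by Fermat 59^(-1) ≡ 59^{95} ≡ 74 mod 97. Verify: 59 × 74 = 4366 ≡ 1 mod 97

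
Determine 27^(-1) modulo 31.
Since 31 is prime, by Fermat 27^(-1) ≡ 27^{29} ≡ 23 mod 31. Verify: 27 × 23 = 621 ≡ 1 mod 31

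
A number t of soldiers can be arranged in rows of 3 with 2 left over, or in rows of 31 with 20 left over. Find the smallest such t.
M = 3 × 31 = 93. M₁ = 31, y₁ ≡ 1 mod 3. M₂ = 3, y₂ ≡ 21 mod 31. t = 2×31×1 + 20×3×21 ≡ 20 mod 93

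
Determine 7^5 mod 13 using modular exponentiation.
By repeated squaring mod 13: 7^{1}≡7, 7^{2}≡10, 7^{4}≡9. Then 7^{5} = 7^{4+1} ≡ 9 × 7 ≡ 11 mod 13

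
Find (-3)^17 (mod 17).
Using Fermat: (-3)^{16} ≡ 1 (mod 17). 17 ≡ 1 (mod 16). So (-3)^{17} ≡ (-3)^{1} ≡ 14 (mod 17)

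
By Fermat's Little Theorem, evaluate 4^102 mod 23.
By Fermat: 4^{22} ≡ 1 mod 23. 102 = 4×22 + 14. So 4^{102} ≡ 4^{14} ≡ 18 mod 23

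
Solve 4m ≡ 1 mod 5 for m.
Since 5 is prime, by Fermat 4^(-1) ≡ 4^{3} ≡ 4 mod 5. Verify: 4 × 4 = 16 ≡ 1 mod 5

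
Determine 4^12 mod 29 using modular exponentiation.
By repeated squaring mod 29: 4^{1}≡4, 4^{2}≡16, 4^{4}≡24, 4^{8}≡25. Then 4^{12} = 4^{8+4} ≡ 25 × 24 ≡ 20 mod 29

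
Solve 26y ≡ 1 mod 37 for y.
Since 37 is prime, by Fermat 26^(-1) ≡ 26^{35} ≡ 10 mod 37. Verify: 26 × 10 = 260 ≡ 1 mod 37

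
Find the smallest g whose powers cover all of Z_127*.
g = 3. For each prime q|126: 3^{63}≡126, 3^{42}≡107, 3^{18}≡4, none ≡ 1, so ord_127(3) = 126 and 3 is a primitive root.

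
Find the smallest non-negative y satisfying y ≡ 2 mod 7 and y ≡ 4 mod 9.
M = 7 × 9 = 63. M₁ = 9, y₁ ≡ 4 mod 7. M₂ = 7, y₂ ≡ 4 mod 9. y = 2×9×4 + 4×7×4 ≡ 58 mod 63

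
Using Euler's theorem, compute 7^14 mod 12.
By Euler: 7^{4} ≡ 1 (mod 12) since gcd(7, 12) = 1. 14 = 3×4 + 2. So 7^{14} ≡ 7^{2} ≡ 1 (mod 12)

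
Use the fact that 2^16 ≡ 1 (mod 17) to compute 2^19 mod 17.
By Fermat: 2^{16} ≡ 1 (mod 17). So 2^{19} = 2^{16} · 2^{3} ≡ 2^{3} ≡ 8 (mod 17)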